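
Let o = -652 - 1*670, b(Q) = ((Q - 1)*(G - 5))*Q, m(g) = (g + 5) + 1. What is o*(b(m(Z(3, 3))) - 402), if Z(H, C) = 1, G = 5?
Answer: 531444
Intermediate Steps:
m(g) = 6 + g (m(g) = (5 + g) + 1 = 6 + g)
b(Q) = 0 (b(Q) = ((Q - 1)*(5 - 5))*Q = ((-1 + Q)*0)*Q = 0*Q = 0)
o = -1322 (o = -652 - 670 = -1322)
o*(b(m(Z(3, 3))) - 402) = -1322*(0 - 402) = -1322*(-402) = 531444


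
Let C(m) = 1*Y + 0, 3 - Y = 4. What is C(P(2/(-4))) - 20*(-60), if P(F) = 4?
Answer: 1199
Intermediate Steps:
Y = -1 (Y = 3 - 1*4 = 3 - 4 = -1)
C(m) = -1 (C(m) = 1*(-1) + 0 = -1 + 0 = -1)
C(P(2/(-4))) - 20*(-60) = -1 - 20*(-60) = -1 + 1200 = 1199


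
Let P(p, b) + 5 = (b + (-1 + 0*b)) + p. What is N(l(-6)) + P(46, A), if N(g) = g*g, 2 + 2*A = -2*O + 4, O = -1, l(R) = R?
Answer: 78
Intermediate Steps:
A = 2 (A = -1 + (-2*(-1) + 4)/2 = -1 + (2 + 4)/2 = -1 + (1/2)*6 = -1 + 3 = 2)
P(p, b) = -6 + b + p (P(p, b) = -5 + ((b + (-1 + 0*b)) + p) = -5 + ((b + (-1 + 0)) + p) = -5 + ((b - 1) + p) = -5 + ((-1 + b) + p) = -5 + (-1 + b + p) = -6 + b + p)
N(g) = g**2
N(l(-6)) + P(46, A) = (-6)**2 + (-6 + 2 + 46) = 36 + 42 = 78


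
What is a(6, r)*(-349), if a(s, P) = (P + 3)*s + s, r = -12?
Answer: 16752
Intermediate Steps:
a(s, P) = s + s*(3 + P) (a(s, P) = (3 + P)*s + s = s*(3 + P) + s = s + s*(3 + P))
a(6, r)*(-349) = (6*(4 - 12))*(-349) = (6*(-8))*(-349) = -48*(-349) = 16752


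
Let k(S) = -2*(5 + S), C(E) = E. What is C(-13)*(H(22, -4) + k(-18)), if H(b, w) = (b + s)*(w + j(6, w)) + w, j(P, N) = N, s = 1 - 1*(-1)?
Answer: 2210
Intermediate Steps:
s = 2 (s = 1 + 1 = 2)
H(b, w) = w + 2*w*(2 + b) (H(b, w) = (b + 2)*(w + w) + w = (2 + b)*(2*w) + w = 2*w*(2 + b) + w = w + 2*w*(2 + b))
k(S) = -10 - 2*S
C(-13)*(H(22, -4) + k(-18)) = -13*(-4*(5 + 2*22) + (-10 - 2*(-18))) = -13*(-4*(5 + 44) + (-10 + 36)) = -13*(-4*49 + 26) = -13*(-196 + 26) = -13*(-170) = 2210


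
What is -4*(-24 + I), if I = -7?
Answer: 124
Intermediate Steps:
-4*(-24 + I) = -4*(-24 - 7) = -4*(-31) = 124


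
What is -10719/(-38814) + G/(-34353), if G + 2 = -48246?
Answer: 746975893/444459114 ≈ 1.6806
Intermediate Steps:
G = -48248 (G = -2 - 48246 = -48248)
-10719/(-38814) + G/(-34353) = -10719/(-38814) - 48248/(-34353) = -10719*(-1/38814) - 48248*(-1/34353) = 3573/12938 + 48248/34353 = 746975893/444459114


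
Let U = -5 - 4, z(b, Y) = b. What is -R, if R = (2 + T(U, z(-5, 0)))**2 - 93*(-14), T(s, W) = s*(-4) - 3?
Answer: -2527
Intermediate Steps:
U = -9
T(s, W) = -3 - 4*s (T(s, W) = -4*s - 3 = -3 - 4*s)
R = 2527 (R = (2 + (-3 - 4*(-9)))**2 - 93*(-14) = (2 + (-3 + 36))**2 + 1302 = (2 + 33)**2 + 1302 = 35**2 + 1302 = 1225 + 1302 = 2527)
-R = -1*2527 = -2527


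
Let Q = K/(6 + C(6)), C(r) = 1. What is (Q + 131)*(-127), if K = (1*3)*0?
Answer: -16637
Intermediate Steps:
K = 0 (K = 3*0 = 0)
Q = 0 (Q = 0/(6 + 1) = 0/7 = 0*(⅐) = 0)
(Q + 131)*(-127) = (0 + 131)*(-127) = 131*(-127) = -16637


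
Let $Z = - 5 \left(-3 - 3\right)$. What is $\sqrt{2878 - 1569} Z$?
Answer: $30 \sqrt{1309} \approx 1085.4$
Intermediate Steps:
$Z = 30$ ($Z = \left(-5\right) \left(-6\right) = 30$)
$\sqrt{2878 - 1569} Z = \sqrt{2878 - 1569} \cdot 30 = \sqrt{1309} \cdot 30 = 30 \sqrt{1309}$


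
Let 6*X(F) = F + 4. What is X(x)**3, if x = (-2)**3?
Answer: -8/27 ≈ -0.29630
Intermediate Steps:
x = -8
X(F) = 2/3 + F/6 (X(F) = (F + 4)/6 = (4 + F)/6 = 2/3 + F/6)
X(x)**3 = (2/3 + (1/6)*(-8))**3 = (2/3 - 4/3)**3 = (-2/3)**3 = -8/27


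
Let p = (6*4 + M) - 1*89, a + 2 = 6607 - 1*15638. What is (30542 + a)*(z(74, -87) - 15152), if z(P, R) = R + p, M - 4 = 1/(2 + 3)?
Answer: -1645416991/5 ≈ -3.2908e+8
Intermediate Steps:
a = -9033 (a = -2 + (6607 - 1*15638) = -2 + (6607 - 15638) = -2 - 9031 = -9033)
M = 21/5 (M = 4 + 1/(2 + 3) = 4 + 1/5 = 4 + ⅕ = 21/5 ≈ 4.2000)
p = -304/5 (p = (6*4 + 21/5) - 1*89 = (24 + 21/5) - 89 = 141/5 - 89 = -304/5 ≈ -60.800)
z(P, R) = -304/5 + R (z(P, R) = R - 304/5 = -304/5 + R)
(30542 + a)*(z(74, -87) - 15152) = (30542 - 9033)*((-304/5 - 87) - 15152) = 21509*(-739/5 - 15152) = 21509*(-76499/5) = -1645416991/5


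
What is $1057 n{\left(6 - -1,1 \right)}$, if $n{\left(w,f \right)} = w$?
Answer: $7399$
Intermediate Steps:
$1057 n{\left(6 - -1,1 \right)} = 1057 \left(6 - -1\right) = 1057 \left(6 + 1\right) = 1057 \cdot 7 = 7399$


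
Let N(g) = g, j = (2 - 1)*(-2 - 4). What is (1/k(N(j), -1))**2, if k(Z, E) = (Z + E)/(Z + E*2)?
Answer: 64/49 ≈ 1.3061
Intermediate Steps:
j = -6 (j = 1*(-6) = -6)
k(Z, E) = (E + Z)/(Z + 2*E)
(1/k(N(j), -1))**2 = (1/((-1 - 6)/(-6 + 2*(-1))))**2 = (1/(-7/(-6 - 2)))**2 = (1/(-7/(-8)))**2 = (1/(-1/8*(-7)))**2 = (1/(7/8))**2 = (8/7)**2 = 64/49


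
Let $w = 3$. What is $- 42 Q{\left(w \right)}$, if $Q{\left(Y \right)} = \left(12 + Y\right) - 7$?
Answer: $-336$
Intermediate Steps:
$Q{\left(Y \right)} = 5 + Y$
$- 42 Q{\left(w \right)} = - 42 \left(5 + 3\right) = \left(-42\right) 8 = -336$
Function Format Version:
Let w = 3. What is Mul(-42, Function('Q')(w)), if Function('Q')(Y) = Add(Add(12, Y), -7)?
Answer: -336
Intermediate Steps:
Function('Q')(Y) = Add(5, Y)
Mul(-42, Function('Q')(w)) = Mul(-42, Add(5, 3)) = Mul(-42, 8) = -336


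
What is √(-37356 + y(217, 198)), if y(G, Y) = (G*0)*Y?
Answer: 2*I*√9339 ≈ 193.28*I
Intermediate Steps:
y(G, Y) = 0 (y(G, Y) = 0*Y = 0)
√(-37356 + y(217, 198)) = √(-37356 + 0) = √(-37356) = 2*I*√9339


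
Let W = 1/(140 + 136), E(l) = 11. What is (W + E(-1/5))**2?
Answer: 9223369/76176 ≈ 121.08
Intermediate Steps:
W = 1/276 ≈ 0.0036232
(W + E(-1/5))**2 = (1/276 + 11)**2 = (3037/276)**2 = 9223369/76176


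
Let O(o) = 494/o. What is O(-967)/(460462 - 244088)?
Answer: -247/104616829 ≈ -2.3610e-6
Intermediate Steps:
O(-967)/(460462 - 244088) = (494/(-967))/(460462 - 244088) = (494*(-1/967))/216374 = -494/967*1/216374 = -247/104616829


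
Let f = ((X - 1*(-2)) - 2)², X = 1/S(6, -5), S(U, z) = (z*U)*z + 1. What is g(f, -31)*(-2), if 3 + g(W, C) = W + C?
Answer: 1550466/22801 ≈ 68.000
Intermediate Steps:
S(U, z) = 1 + U*z² (S(U, z) = (U*z)*z + 1 = U*z² + 1 = 1 + U*z²)
X = 1/151 (X = 1/(1 + 6*(-5)²) = 1/(1 + 6*25) = 1/(1 + 150) = 1/151 ≈ 0.0066225)
f = 1/22801 (f = ((1/151 - 1*(-2)) - 2)² = ((1/151 + 2) - 2)² = (303/151 - 2)² = (1/151)² = 1/22801 ≈ 4.3858e-5)
g(W, C) = -3 + C + W (g(W, C) = -3 + (W + C) = -3 + (C + W) = -3 + C + W)
g(f, -31)*(-2) = (-3 - 31 + 1/22801)*(-2) = -775233/22801*(-2) = 1550466/22801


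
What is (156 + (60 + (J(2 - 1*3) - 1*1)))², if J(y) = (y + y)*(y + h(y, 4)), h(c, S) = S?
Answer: 43681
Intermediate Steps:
J(y) = 2*y*(4 + y) (J(y) = (y + y)*(y + 4) = (2*y)*(4 + y) = 2*y*(4 + y))
(156 + (60 + (J(2 - 1*3) - 1*1)))² = (156 + (60 + (2*(2 - 1*3)*(4 + (2 - 1*3)) - 1*1)))² = (156 + (60 + (2*(2 - 3)*(4 + (2 - 3)) - 1)))² = (156 + (60 + (2*(-1)*(4 - 1) - 1)))² = (156 + (60 + (2*(-1)*3 - 1)))² = (156 + (60 + (-6 - 1)))² = (156 + (60 - 7))² = (156 + 53)² = 209² = 43681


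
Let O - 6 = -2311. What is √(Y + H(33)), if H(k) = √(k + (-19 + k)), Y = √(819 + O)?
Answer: √(√47 + I*√1486) ≈ 4.7963 + 4.0186*I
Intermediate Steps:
O = -2305 (O = 6 - 2311 = -2305)
Y = I*√1486 (Y = √(819 - 2305) = √(-1486) = I*√1486 ≈ 38.549*I)
H(k) = √(-19 + 2*k)
√(Y + H(33)) = √(I*√1486 + √(-19 + 2*33)) = √(I*√1486 + √(-19 + 66)) = √(I*√1486 + √47) = √(√47 + I*√1486)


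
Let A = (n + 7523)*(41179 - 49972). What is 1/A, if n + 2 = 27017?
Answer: -1/303692634 ≈ -3.2928e-9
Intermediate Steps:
n = 27015 (n = -2 + 27017 = 27015)
A = -303692634 (A = (27015 + 7523)*(41179 - 49972) = 34538*(-8793) = -303692634)
1/A = 1/(-303692634) = -1/303692634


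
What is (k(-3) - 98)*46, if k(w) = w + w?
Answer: -4784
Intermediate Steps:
k(w) = 2*w
(k(-3) - 98)*46 = (2*(-3) - 98)*46 = (-6 - 98)*46 = -104*46 = -4784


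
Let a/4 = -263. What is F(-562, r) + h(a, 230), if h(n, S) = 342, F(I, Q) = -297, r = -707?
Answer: 45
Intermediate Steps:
a = -1052 (a = 4*(-263) = -1052)
F(-562, r) + h(a, 230) = -297 + 342 = 45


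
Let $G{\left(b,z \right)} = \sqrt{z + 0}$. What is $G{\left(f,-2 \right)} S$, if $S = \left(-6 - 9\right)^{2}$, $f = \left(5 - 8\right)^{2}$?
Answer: $225 i \sqrt{2} \approx 318.2 i$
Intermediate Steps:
$f = 9$ ($f = \left(5 - 8\right)^{2} = \left(-3\right)^{2} = 9$)
$S = 225$ ($S = \left(-15\right)^{2} = 225$)
$G{\left(b,z \right)} = \sqrt{z}$
$G{\left(f,-2 \right)} S = \sqrt{-2} \cdot 225 = i \sqrt{2} \cdot 225 = 225 i \sqrt{2}$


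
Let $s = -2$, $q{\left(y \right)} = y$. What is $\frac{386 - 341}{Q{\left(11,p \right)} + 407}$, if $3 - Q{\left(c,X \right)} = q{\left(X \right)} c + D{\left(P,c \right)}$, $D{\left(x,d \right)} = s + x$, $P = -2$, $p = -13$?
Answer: $\frac{45}{557} \approx 0.08079$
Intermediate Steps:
$D{\left(x,d \right)} = -2 + x$
$Q{\left(c,X \right)} = 7 - X c$ ($Q{\left(c,X \right)} = 3 - \left(X c - 4\right) = 3 - \left(-4 + X c\right) = 7 - X c$)
$\frac{386 - 341}{Q{\left(11,p \right)} + 407} = \frac{386 - 341}{\left(7 - \left(-13\right) 11\right) + 407} = \frac{386 - 341}{\left(7 + 143\right) + 407} = \frac{45}{150 + 407} = \frac{45}{557}$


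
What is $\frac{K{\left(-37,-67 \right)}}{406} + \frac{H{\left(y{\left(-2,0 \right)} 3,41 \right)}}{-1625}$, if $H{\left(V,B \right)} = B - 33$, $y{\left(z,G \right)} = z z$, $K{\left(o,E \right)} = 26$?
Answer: $\frac{19501}{329875} \approx 0.059116$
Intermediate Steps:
$y{\left(z,G \right)} = z^{2}$
$H{\left(V,B \right)} = -33 + B$ ($H{\left(V,B \right)} = B - 33 = -33 + B$)
$\frac{K{\left(-37,-67 \right)}}{406} + \frac{H{\left(y{\left(-2,0 \right)} 3,41 \right)}}{-1625} = \frac{26}{406} + \frac{-33 + 41}{-1625} = 26 \cdot \frac{1}{406} + 8 \left(- \frac{1}{1625}\right) = \frac{13}{203} - \frac{8}{1625} = \frac{19501}{329875}$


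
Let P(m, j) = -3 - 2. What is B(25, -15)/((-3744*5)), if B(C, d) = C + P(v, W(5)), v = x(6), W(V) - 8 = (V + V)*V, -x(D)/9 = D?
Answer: -1/936 ≈ -0.0010684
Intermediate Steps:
x(D) = -9*D
W(V) = 8 + 2*V² (W(V) = 8 + (V + V)*V = 8 + (2*V)*V = 8 + 2*V²)
v = -54 (v = -9*6 = -54)
P(m, j) = -5
B(C, d) = -5 + C (B(C, d) = C - 5 = -5 + C)
B(25, -15)/((-3744*5)) = (-5 + 25)/((-3744*5)) = 20/(-18720) = 20*(-1/18720) = -1/936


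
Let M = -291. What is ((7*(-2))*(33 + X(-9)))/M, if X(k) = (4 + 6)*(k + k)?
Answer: -686/97 ≈ -7.0722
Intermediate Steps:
X(k) = 20*k (X(k) = 10*(2*k) = 20*k)
((7*(-2))*(33 + X(-9)))/M = ((7*(-2))*(33 + 20*(-9)))/(-291) = -14*(33 - 180)*(-1/291) = -14*(-147)*(-1/291) = 2058*(-1/291) = -686/97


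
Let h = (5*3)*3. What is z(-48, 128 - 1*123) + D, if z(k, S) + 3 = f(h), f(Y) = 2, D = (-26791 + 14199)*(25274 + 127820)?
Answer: -1927759649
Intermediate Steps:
D = -1927759648 (D = -12592*153094 = -1927759648)
h = 45 (h = 15*3 = 45)
z(k, S) = -1 (z(k, S) = -3 + 2 = -1)
z(-48, 128 - 1*123) + D = -1 - 1927759648 = -1927759649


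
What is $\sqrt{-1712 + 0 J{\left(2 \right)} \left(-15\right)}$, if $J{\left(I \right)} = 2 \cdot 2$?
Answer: $4 i \sqrt{107} \approx 41.376 i$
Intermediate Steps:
$J{\left(I \right)} = 4$
$\sqrt{-1712 + 0 J{\left(2 \right)} \left(-15\right)} = \sqrt{-1712 + 0 \cdot 4 \left(-15\right)} = \sqrt{-1712 + 0 \left(-15\right)} = \sqrt{-1712 + 0} = \sqrt{-1712} = 4 i \sqrt{107}$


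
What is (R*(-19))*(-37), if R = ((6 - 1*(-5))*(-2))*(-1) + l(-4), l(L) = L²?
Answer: 26714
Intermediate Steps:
R = 38 (R = ((6 - 1*(-5))*(-2))*(-1) + (-4)² = ((6 + 5)*(-2))*(-1) + 16 = (11*(-2))*(-1) + 16 = -22*(-1) + 16 = 22 + 16 = 38)
(R*(-19))*(-37) = (38*(-19))*(-37) = -722*(-37) = 26714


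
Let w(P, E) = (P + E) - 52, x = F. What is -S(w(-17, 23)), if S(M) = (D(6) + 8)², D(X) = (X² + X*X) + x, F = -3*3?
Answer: -5041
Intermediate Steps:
F = -9
x = -9
w(P, E) = -52 + E + P (w(P, E) = (E + P) - 52 = -52 + E + P)
D(X) = -9 + 2*X² (D(X) = (X² + X*X) - 9 = (X² + X²) - 9 = 2*X² - 9 = -9 + 2*X²)
S(M) = 5041 (S(M) = ((-9 + 2*6²) + 8)² = ((-9 + 2*36) + 8)² = ((-9 + 72) + 8)² = (63 + 8)² = 71² = 5041)
-S(w(-17, 23)) = -1*5041 = -5041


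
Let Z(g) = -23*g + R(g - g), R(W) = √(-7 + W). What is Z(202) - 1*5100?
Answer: -9746 + I*√7 ≈ -9746.0 + 2.6458*I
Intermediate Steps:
Z(g) = -23*g + I*√7 (Z(g) = -23*g + √(-7 + (g - g)) = -23*g + √(-7 + 0) = -23*g + √(-7) = -23*g + I*√7)
Z(202) - 1*5100 = (-23*202 + I*√7) - 1*5100 = (-4646 + I*√7) - 5100 = -9746 + I*√7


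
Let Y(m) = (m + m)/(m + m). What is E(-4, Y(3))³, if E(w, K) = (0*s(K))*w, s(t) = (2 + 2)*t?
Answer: 0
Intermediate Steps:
s(t) = 4*t
Y(m) = 1 (Y(m) = (2*m)/((2*m)) = (2*m)*(1/(2*m)) = 1)
E(w, K) = 0 (E(w, K) = (0*(4*K))*w = 0*w = 0)
E(-4, Y(3))³ = 0³ = 0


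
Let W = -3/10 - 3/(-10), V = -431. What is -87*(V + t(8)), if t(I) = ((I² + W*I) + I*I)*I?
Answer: -51591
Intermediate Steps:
W = 0 (W = -3*⅒ - 3*(-⅒) = -3/10 + 3/10 = 0)
t(I) = 2*I³ (t(I) = ((I² + 0*I) + I*I)*I = ((I² + 0) + I²)*I = (I² + I²)*I = (2*I²)*I = 2*I³)
-87*(V + t(8)) = -87*(-431 + 2*8³) = -87*(-431 + 2*512) = -87*(-431 + 1024) = -87*593 = -51591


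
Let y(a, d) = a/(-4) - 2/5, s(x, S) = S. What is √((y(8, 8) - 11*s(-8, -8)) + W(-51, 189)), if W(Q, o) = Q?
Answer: √865/5 ≈ 5.8822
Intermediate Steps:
y(a, d) = -⅖ - a/4 (y(a, d) = a*(-¼) - 2*⅕ = -a/4 - ⅖ = -⅖ - a/4)
√((y(8, 8) - 11*s(-8, -8)) + W(-51, 189)) = √(((-⅖ - ¼*8) - 11*(-8)) - 51) = √(((-⅖ - 2) + 88) - 51) = √((-12/5 + 88) - 51) = √(428/5 - 51) = √(173/5) = √865/5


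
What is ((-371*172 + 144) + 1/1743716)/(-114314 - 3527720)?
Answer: 111018910287/6350672958344 ≈ 0.017481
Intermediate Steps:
((-371*172 + 144) + 1/1743716)/(-114314 - 3527720) = ((-63812 + 144) + 1/1743716)/(-3642034) = (-63668 + 1/1743716)*(-1/3642034) = -111018910287/1743716*(-1/3642034) = 111018910287/6350672958344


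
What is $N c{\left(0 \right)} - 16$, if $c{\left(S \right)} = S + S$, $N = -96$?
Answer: $-16$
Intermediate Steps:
$c{\left(S \right)} = 2 S$
$N c{\left(0 \right)} - 16 = - 96 \cdot 2 \cdot 0 - 16 = \left(-96\right) 0 - 16 = 0 - 16 = -16$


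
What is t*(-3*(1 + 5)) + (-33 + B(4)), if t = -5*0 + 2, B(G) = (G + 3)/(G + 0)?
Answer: -269/4 ≈ -67.250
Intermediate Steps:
B(G) = (3 + G)/G
t = 2 (t = 0 + 2 = 2)
t*(-3*(1 + 5)) + (-33 + B(4)) = 2*(-3*(1 + 5)) + (-33 + (3 + 4)/4) = 2*(-3*6) + (-33 + (¼)*7) = 2*(-18) + (-33 + 7/4) = -36 - 125/4 = -269/4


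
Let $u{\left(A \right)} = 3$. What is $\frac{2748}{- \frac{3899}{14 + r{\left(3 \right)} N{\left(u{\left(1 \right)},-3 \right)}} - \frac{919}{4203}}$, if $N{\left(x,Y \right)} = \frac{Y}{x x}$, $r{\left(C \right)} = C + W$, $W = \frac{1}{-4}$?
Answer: $- \frac{1813325508}{196794247} \approx -9.2143$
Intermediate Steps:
$W = - \frac{1}{4} \approx -0.25$
$r{\left(C \right)} = - \frac{1}{4} + C$ ($r{\left(C \right)} = C - \frac{1}{4} = - \frac{1}{4} + C$)
$N{\left(x,Y \right)} = \frac{Y}{x^{2}}$
$\frac{2748}{- \frac{3899}{14 + r{\left(3 \right)} N{\left(u{\left(1 \right)},-3 \right)}} - \frac{919}{4203}} = \frac{2748}{- \frac{3899}{14 + \left(- \frac{1}{4} + 3\right) \left(- \frac{3}{9}\right)} - \frac{919}{4203}} = \frac{2748}{- \frac{3899}{14 + \frac{11 \left(\left(-3\right) \frac{1}{9}\right)}{4}} - \frac{919}{4203}} = \frac{2748}{- \frac{3899}{14 + \frac{11}{4} \left(- \frac{1}{3}\right)} - \frac{919}{4203}} = \frac{2748}{- \frac{3899}{14 - \frac{11}{12}} - \frac{919}{4203}} = \frac{2748}{- \frac{3899}{\frac{157}{12}} - \frac{919}{4203}} = \frac{2748}{\left(-3899\right) \frac{12}{157} - \frac{919}{4203}} = \frac{2748}{- \frac{46788}{157} - \frac{919}{4203}} = \frac{2748}{- \frac{196794247}{659871}} = 2748 \left(- \frac{659871}{196794247}\right) = - \frac{1813325508}{196794247}$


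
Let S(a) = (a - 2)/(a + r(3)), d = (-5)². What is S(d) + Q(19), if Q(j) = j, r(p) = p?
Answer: 555/28 ≈ 19.821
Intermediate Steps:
d = 25
S(a) = (-2 + a)/(3 + a) (S(a) = (a - 2)/(a + 3) = (-2 + a)/(3 + a))
S(d) + Q(19) = (-2 + 25)/(3 + 25) + 19 = 23/28 + 19 = 555/28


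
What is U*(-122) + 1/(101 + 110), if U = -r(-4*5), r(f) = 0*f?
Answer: 1/211 ≈ 0.0047393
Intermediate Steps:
r(f) = 0
U = 0 (U = -1*0 = 0)
U*(-122) + 1/(101 + 110) = 0*(-122) + 1/(101 + 110) = 0 + 1/211 = 1/211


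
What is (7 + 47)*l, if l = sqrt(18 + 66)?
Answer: 108*sqrt(21) ≈ 494.92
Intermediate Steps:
l = 2*sqrt(21) (l = sqrt(84) = 2*sqrt(21) ≈ 9.1651)
(7 + 47)*l = (7 + 47)*(2*sqrt(21)) = 54*(2*sqrt(21)) = 108*sqrt(21)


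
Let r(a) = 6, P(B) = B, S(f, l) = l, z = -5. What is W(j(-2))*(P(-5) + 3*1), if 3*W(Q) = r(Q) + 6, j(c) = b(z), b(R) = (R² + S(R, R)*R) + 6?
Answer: -8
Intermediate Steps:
b(R) = 6 + 2*R² (b(R) = (R² + R*R) + 6 = (R² + R²) + 6 = 2*R² + 6 = 6 + 2*R²)
j(c) = 56 (j(c) = 6 + 2*(-5)² = 6 + 2*25 = 6 + 50 = 56)
W(Q) = 4 (W(Q) = (6 + 6)/3 = (⅓)*12 = 4)
W(j(-2))*(P(-5) + 3*1) = 4*(-5 + 3*1) = 4*(-5 + 3) = 4*(-2) = -8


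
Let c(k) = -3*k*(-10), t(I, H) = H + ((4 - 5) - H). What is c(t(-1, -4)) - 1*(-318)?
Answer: 288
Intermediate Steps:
t(I, H) = -1 (t(I, H) = H + (-1 - H) = -1)
c(k) = 30*k
c(t(-1, -4)) - 1*(-318) = 30*(-1) - 1*(-318) = -30 + 318 = 288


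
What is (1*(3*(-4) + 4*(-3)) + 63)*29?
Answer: 1131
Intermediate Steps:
(1*(3*(-4) + 4*(-3)) + 63)*29 = (1*(-12 - 12) + 63)*29 = (1*(-24) + 63)*29 = (-24 + 63)*29 = 39*29 = 1131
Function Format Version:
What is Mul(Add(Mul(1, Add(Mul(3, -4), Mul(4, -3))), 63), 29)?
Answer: 1131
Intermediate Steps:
Mul(Add(Mul(1, Add(Mul(3, -4), Mul(4, -3))), 63), 29) = Mul(Add(Mul(1, Add(-12, -12)), 63), 29) = Mul(Add(Mul(1, -24), 63), 29) = Mul(Add(-24, 63), 29) = Mul(39, 29) = 1131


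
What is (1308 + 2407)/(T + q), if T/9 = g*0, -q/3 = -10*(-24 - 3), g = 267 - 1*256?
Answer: -743/162 ≈ -4.5864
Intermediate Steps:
g = 11 (g = 267 - 256 = 11)
q = -810 (q = -(-30)*(-24 - 3) = -(-30)*(-27) = -3*270 = -810)
T = 0 (T = 9*(11*0) = 9*0 = 0)
(1308 + 2407)/(T + q) = (1308 + 2407)/(0 - 810) = 3715/(-810) = 3715*(-1/810) = -743/162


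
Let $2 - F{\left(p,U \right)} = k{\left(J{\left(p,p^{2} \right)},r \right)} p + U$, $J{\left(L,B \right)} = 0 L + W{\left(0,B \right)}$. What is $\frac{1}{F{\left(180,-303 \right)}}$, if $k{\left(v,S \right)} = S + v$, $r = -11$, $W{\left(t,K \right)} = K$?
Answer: $- \frac{1}{5829715} \approx -1.7154 \cdot 10^{-7}$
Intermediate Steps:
$J{\left(L,B \right)} = B$ ($J{\left(L,B \right)} = 0 L + B = 0 + B = B$)
$F{\left(p,U \right)} = 2 - U - p \left(-11 + p^{2}\right)$ ($F{\left(p,U \right)} = 2 - \left(\left(-11 + p^{2}\right) p + U\right) = 2 - \left(p \left(-11 + p^{2}\right) + U\right) = 2 - \left(U + p \left(-11 + p^{2}\right)\right) = 2 - U - p \left(-11 + p^{2}\right)$)
$\frac{1}{F{\left(180,-303 \right)}} = \frac{1}{2 - -303 - 180 \left(-11 + 180^{2}\right)} = \frac{1}{2 + 303 - 180 \left(-11 + 32400\right)} = \frac{1}{2 + 303 - 180 \cdot 32389} = \frac{1}{2 + 303 - 5830020} = \frac{1}{-5829715} = - \frac{1}{5829715}$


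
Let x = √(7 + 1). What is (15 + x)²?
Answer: 233 + 60*√2 ≈ 317.85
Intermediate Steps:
x = 2*√2 (x = √8 = 2*√2 ≈ 2.8284)
(15 + x)² = (15 + 2*√2)²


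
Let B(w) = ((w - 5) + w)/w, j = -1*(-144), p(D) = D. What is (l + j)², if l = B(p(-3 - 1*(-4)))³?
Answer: 13689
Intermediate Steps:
j = 144
B(w) = (-5 + 2*w)/w (B(w) = ((-5 + w) + w)/w = (-5 + 2*w)/w)
l = -27 (l = (2 - 5/(-3 - 1*(-4)))³ = (2 - 5/(-3 + 4))³ = (2 - 5/1)³ = (2 - 5*1)³ = (2 - 5)³ = (-3)³ = -27)
(l + j)² = (-27 + 144)² = 117² = 13689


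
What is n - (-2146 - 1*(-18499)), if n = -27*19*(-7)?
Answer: -12762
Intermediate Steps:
n = 3591 (n = -513*(-7) = 3591)
n - (-2146 - 1*(-18499)) = 3591 - (-2146 - 1*(-18499)) = 3591 - (-2146 + 18499) = 3591 - 1*16353 = 3591 - 16353 = -12762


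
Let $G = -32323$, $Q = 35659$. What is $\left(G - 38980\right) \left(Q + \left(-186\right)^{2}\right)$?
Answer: $-5009392265$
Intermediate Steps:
$\left(G - 38980\right) \left(Q + \left(-186\right)^{2}\right) = \left(-32323 - 38980\right) \left(35659 + \left(-186\right)^{2}\right) = - 71303 \left(35659 + 34596\right) = \left(-71303\right) 70255 = -5009392265$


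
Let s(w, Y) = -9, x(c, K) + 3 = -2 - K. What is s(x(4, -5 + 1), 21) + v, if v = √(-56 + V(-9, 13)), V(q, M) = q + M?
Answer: -9 + 2*I*√13 ≈ -9.0 + 7.2111*I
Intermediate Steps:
x(c, K) = -5 - K (x(c, K) = -3 + (-2 - K) = -5 - K)
V(q, M) = M + q
v = 2*I*√13 (v = √(-56 + (13 - 9)) = √(-56 + 4) = √(-52) = 2*I*√13 ≈ 7.2111*I)
s(x(4, -5 + 1), 21) + v = -9 + 2*I*√13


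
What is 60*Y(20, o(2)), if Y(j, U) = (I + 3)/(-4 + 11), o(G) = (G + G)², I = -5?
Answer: -120/7 ≈ -17.143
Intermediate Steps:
o(G) = 4*G² (o(G) = (2*G)² = 4*G²)
Y(j, U) = -2/7 (Y(j, U) = (-5 + 3)/(-4 + 11) = -2/7)
60*Y(20, o(2)) = 60*(-2/7) = -120/7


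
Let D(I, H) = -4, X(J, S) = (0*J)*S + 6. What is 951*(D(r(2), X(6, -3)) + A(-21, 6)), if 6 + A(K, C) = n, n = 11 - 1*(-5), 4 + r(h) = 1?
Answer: 5706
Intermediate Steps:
X(J, S) = 6 (X(J, S) = 0*S + 6 = 0 + 6 = 6)
r(h) = -3 (r(h) = -4 + 1 = -3)
n = 16 (n = 11 + 5 = 16)
A(K, C) = 10 (A(K, C) = -6 + 16 = 10)
951*(D(r(2), X(6, -3)) + A(-21, 6)) = 951*(-4 + 10) = 951*6 = 5706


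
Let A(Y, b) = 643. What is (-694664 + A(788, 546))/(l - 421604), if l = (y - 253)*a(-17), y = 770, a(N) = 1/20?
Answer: 13880420/8431563 ≈ 1.6462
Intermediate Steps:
a(N) = 1/20
l = 517/20 (l = (770 - 253)*(1/20) = 517*(1/20) = 517/20 ≈ 25.850)
(-694664 + A(788, 546))/(l - 421604) = (-694664 + 643)/(517/20 - 421604) = -694021/(-8431563/20) = -694021*(-20/8431563) = 13880420/8431563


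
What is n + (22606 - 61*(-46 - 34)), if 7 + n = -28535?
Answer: -1056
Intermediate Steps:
n = -28542 (n = -7 - 28535 = -28542)
n + (22606 - 61*(-46 - 34)) = -28542 + (22606 - 61*(-46 - 34)) = -28542 + (22606 - 61*(-80)) = -28542 + (22606 - 1*(-4880)) = -28542 + (22606 + 4880) = -28542 + 27486 = -1056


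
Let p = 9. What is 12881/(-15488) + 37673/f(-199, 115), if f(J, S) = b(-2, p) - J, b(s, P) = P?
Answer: 3300001/18304 ≈ 180.29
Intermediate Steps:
f(J, S) = 9 - J
12881/(-15488) + 37673/f(-199, 115) = 12881/(-15488) + 37673/(9 - 1*(-199)) = 12881*(-1/15488) + 37673/(9 + 199) = -1171/1408 + 37673/208 = 3300001/18304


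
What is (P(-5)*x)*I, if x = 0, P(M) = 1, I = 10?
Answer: 0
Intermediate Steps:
(P(-5)*x)*I = (1*0)*10 = 0*10 = 0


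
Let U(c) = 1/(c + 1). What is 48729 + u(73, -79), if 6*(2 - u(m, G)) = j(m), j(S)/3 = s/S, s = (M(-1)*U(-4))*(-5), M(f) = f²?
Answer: 21344173/438 ≈ 48731.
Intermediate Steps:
U(c) = 1/(1 + c)
s = 5/3 (s = ((-1)²/(1 - 4))*(-5) = (1/(-3))*(-5) = (1*(-⅓))*(-5) = -⅓*(-5) = 5/3 ≈ 1.6667)
j(S) = 5/S (j(S) = 3*(5/(3*S)) = 5/S)
u(m, G) = 2 - 5/(6*m)
48729 + u(73, -79) = 48729 + (2 - ⅚/73) = 48729 + (2 - ⅚*1/73) = 48729 + (2 - 5/438) = 48729 + 871/438 = 21344173/438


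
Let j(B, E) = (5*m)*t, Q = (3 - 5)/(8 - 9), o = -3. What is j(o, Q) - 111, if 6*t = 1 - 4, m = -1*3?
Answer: -207/2 ≈ -103.50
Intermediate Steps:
m = -3
t = -1/2 (t = (1 - 4)/6 = (1/6)*(-3) = -1/2 ≈ -0.50000)
Q = 2 (Q = -2/(-1) = -2*(-1) = 2)
j(B, E) = 15/2 (j(B, E) = (5*(-3))*(-1/2) = -15*(-1/2) = 15/2)
j(o, Q) - 111 = 15/2 - 111 = -207/2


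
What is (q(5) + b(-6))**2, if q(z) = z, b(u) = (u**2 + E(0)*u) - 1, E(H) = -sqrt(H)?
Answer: 1600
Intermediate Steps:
b(u) = -1 + u**2 (b(u) = (u**2 + (-sqrt(0))*u) - 1 = (u**2 + (-1*0)*u) - 1 = (u**2 + 0*u) - 1 = (u**2 + 0) - 1 = u**2 - 1 = -1 + u**2)
(q(5) + b(-6))**2 = (5 + (-1 + (-6)**2))**2 = (5 + (-1 + 36))**2 = (5 + 35)**2 = 40**2 = 1600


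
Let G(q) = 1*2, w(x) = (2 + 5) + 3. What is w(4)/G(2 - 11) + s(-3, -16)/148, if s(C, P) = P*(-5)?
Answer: 205/37 ≈ 5.5405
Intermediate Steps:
w(x) = 10 (w(x) = 7 + 3 = 10)
s(C, P) = -5*P
G(q) = 2
w(4)/G(2 - 11) + s(-3, -16)/148 = 10/2 - 5*(-16)/148 = 10*(1/2) + 80*(1/148) = 5 + 20/37 = 205/37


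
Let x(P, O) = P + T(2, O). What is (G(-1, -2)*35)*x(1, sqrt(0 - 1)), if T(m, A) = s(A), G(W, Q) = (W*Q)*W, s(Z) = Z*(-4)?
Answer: -70 + 280*I ≈ -70.0 + 280.0*I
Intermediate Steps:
s(Z) = -4*Z
G(W, Q) = Q*W**2 (G(W, Q) = (Q*W)*W = Q*W**2)
T(m, A) = -4*A
x(P, O) = P - 4*O
(G(-1, -2)*35)*x(1, sqrt(0 - 1)) = (-2*(-1)**2*35)*(1 - 4*sqrt(0 - 1)) = (-2*1*35)*(1 - 4*I) = (-2*35)*(1 - 4*I) = -70*(1 - 4*I) = -70 + 280*I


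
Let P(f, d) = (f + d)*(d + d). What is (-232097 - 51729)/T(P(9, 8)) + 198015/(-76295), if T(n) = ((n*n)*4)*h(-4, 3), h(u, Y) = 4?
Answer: -25605357283/9031374848 ≈ -2.8352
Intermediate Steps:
P(f, d) = 2*d*(d + f) (P(f, d) = (d + f)*(2*d) = 2*d*(d + f))
T(n) = 16*n² (T(n) = ((n*n)*4)*4 = (n²*4)*4 = (4*n²)*4 = 16*n²)
(-232097 - 51729)/T(P(9, 8)) + 198015/(-76295) = (-232097 - 51729)/((16*(2*8*(8 + 9))²)) + 198015/(-76295) = -283826/(16*(2*8*17)²) + 198015*(-1/76295) = -283826/(16*272²) - 39603/15259 = -283826/(16*73984) - 39603/15259 = -283826/1183744 - 39603/15259 = -283826*1/1183744 - 39603/15259 = -141913/591872 - 39603/15259 = -25605357283/9031374848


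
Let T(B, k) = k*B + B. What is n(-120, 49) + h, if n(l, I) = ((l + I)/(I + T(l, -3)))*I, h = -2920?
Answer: -847359/289 ≈ -2932.0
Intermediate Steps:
T(B, k) = B + B*k (T(B, k) = B*k + B = B + B*k)
n(l, I) = I*(I + l)/(I - 2*l) (n(l, I) = ((l + I)/(I + l*(1 - 3)))*I = ((I + l)/(I + l*(-2)))*I = ((I + l)/(I - 2*l))*I = I*(I + l)/(I - 2*l))
n(-120, 49) + h = 49*(49 - 120)/(49 - 2*(-120)) - 2920 = 49*(-71)/(49 + 240) - 2920 = 49*(-71)/289 - 2920 = 49*(1/289)*(-71) - 2920 = -3479/289 - 2920 = -847359/289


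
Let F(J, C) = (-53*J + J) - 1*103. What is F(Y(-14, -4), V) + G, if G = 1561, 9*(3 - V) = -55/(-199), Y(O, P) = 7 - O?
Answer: 366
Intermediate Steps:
V = 5318/1791 (V = 3 - (-55)/(9*(-199)) = 3 - (-55)*(-1)/(9*199) = 3 - 1/9*55/199 = 3 - 55/1791 = 5318/1791 ≈ 2.9693)
F(J, C) = -103 - 52*J (F(J, C) = -52*J - 103 = -103 - 52*J)
F(Y(-14, -4), V) + G = (-103 - 52*(7 - 1*(-14))) + 1561 = (-103 - 52*(7 + 14)) + 1561 = (-103 - 52*21) + 1561 = (-103 - 1092) + 1561 = -1195 + 1561 = 366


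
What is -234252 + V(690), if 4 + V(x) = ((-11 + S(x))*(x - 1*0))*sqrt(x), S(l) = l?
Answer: -234256 + 468510*sqrt(690) ≈ 1.2072e+7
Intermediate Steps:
V(x) = -4 + x**(3/2)*(-11 + x) (V(x) = -4 + ((-11 + x)*(x - 1*0))*sqrt(x) = -4 + ((-11 + x)*(x + 0))*sqrt(x) = -4 + ((-11 + x)*x)*sqrt(x) = -4 + (x*(-11 + x))*sqrt(x) = -4 + x**(3/2)*(-11 + x))
-234252 + V(690) = -234252 + (-4 + 690**(5/2) - 7590*sqrt(690)) = -234252 + (-4 + 476100*sqrt(690) - 7590*sqrt(690)) = -234252 + (-4 + 468510*sqrt(690)) = -234256 + 468510*sqrt(690)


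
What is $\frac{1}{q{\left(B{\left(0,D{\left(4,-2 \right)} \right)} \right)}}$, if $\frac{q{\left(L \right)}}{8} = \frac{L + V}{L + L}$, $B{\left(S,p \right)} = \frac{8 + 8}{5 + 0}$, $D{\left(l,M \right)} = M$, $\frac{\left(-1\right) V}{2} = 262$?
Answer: $- \frac{1}{651} \approx -0.0015361$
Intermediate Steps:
$V = -524$ ($V = \left(-2\right) 262 = -524$)
$B{\left(S,p \right)} = \frac{16}{5}$
$q{\left(L \right)} = \frac{4 \left(-524 + L\right)}{L}$ ($q{\left(L \right)} = 8 \frac{L - 524}{L + L} = 8 \frac{-524 + L}{2 L} = \frac{4 \left(-524 + L\right)}{L}$)
$\frac{1}{q{\left(B{\left(0,D{\left(4,-2 \right)} \right)} \right)}} = \frac{1}{4 - \frac{2096}{\frac{16}{5}}} = \frac{1}{4 - 655} = \frac{1}{-651} = - \frac{1}{651}$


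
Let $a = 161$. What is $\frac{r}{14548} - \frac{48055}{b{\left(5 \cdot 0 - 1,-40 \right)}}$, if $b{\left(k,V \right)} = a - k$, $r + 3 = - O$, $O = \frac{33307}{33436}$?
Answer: $- \frac{11687633835335}{39400581168} \approx -296.64$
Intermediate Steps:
$O = \frac{33307}{33436}$ ($O = 33307 \cdot \frac{1}{33436} = \frac{33307}{33436} \approx 0.99614$)
$r = - \frac{133615}{33436}$ ($r = -3 - \frac{33307}{33436} = - \frac{133615}{33436} \approx -3.9961$)
$b{\left(k,V \right)} = 161 - k$
$\frac{r}{14548} - \frac{48055}{b{\left(5 \cdot 0 - 1,-40 \right)}} = - \frac{133615}{33436 \cdot 14548} - \frac{48055}{161 - \left(5 \cdot 0 - 1\right)} = \left(- \frac{133615}{33436}\right) \frac{1}{14548} - \frac{48055}{161 - \left(0 - 1\right)} = - \frac{133615}{486426928} - \frac{48055}{161 - -1} = - \frac{133615}{486426928} - \frac{48055}{161 + 1} = - \frac{133615}{486426928} - \frac{48055}{162} = - \frac{11687633835335}{39400581168}$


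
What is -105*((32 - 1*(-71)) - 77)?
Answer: -2730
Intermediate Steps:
-105*((32 - 1*(-71)) - 77) = -105*((32 + 71) - 77) = -105*(103 - 77) = -105*26 = -2730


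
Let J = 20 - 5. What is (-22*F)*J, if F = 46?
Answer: -15180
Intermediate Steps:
J = 15
(-22*F)*J = -22*46*15 = -1012*15 = -15180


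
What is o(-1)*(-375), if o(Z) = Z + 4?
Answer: -1125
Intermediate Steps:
o(Z) = 4 + Z
o(-1)*(-375) = (4 - 1)*(-375) = 3*(-375) = -1125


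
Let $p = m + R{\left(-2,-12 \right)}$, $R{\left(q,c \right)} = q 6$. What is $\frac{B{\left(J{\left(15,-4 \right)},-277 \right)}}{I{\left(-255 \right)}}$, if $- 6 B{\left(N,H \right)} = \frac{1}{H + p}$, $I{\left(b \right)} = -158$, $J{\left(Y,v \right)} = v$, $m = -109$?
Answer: $- \frac{1}{377304} \approx -2.6504 \cdot 10^{-6}$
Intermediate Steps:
$R{\left(q,c \right)} = 6 q$
$p = -121$ ($p = -109 + 6 \left(-2\right) = -109 - 12 = -121$)
$B{\left(N,H \right)} = - \frac{1}{6 \left(-121 + H\right)}$ ($B{\left(N,H \right)} = - \frac{1}{6 \left(H - 121\right)} = - \frac{1}{6 \left(-121 + H\right)}$)
$\frac{B{\left(J{\left(15,-4 \right)},-277 \right)}}{I{\left(-255 \right)}} = \frac{\left(-1\right) \frac{1}{-726 + 6 \left(-277\right)}}{-158} = - \frac{1}{-726 - 1662} \left(- \frac{1}{158}\right) = - \frac{1}{-2388} \left(- \frac{1}{158}\right) = \left(-1\right) \left(- \frac{1}{2388}\right) \left(- \frac{1}{158}\right) = \frac{1}{2388} \left(- \frac{1}{158}\right) = - \frac{1}{377304}$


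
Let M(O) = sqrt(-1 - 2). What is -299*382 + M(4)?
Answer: -114218 + I*sqrt(3) ≈ -1.1422e+5 + 1.732*I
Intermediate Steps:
M(O) = I*sqrt(3) (M(O) = sqrt(-3) = I*sqrt(3))
-299*382 + M(4) = -299*382 + I*sqrt(3) = -114218 + I*sqrt(3)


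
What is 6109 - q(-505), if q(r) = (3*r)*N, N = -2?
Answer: 3079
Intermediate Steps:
q(r) = -6*r (q(r) = (3*r)*(-2) = -6*r)
6109 - q(-505) = 6109 - (-6)*(-505) = 6109 - 1*3030 = 6109 - 3030 = 3079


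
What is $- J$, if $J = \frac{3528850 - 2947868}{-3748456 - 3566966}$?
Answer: $\frac{290491}{3657711} \approx 0.079419$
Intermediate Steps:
$J = - \frac{290491}{3657711}$ ($J = \frac{580982}{-7315422} = 580982 \left(- \frac{1}{7315422}\right) = - \frac{290491}{3657711} \approx -0.079419$)
$- J = \left(-1\right) \left(- \frac{290491}{3657711}\right) = \frac{290491}{3657711}$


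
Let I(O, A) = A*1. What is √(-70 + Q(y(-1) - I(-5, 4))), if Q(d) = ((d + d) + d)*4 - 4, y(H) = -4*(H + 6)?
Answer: I*√362 ≈ 19.026*I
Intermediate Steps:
I(O, A) = A
y(H) = -24 - 4*H (y(H) = -4*(6 + H) = -24 - 4*H)
Q(d) = -4 + 12*d (Q(d) = (2*d + d)*4 - 4 = (3*d)*4 - 4 = 12*d - 4 = -4 + 12*d)
√(-70 + Q(y(-1) - I(-5, 4))) = √(-70 + (-4 + 12*((-24 - 4*(-1)) - 1*4))) = √(-70 + (-4 + 12*((-24 + 4) - 4))) = √(-70 + (-4 + 12*(-20 - 4))) = √(-70 + (-4 + 12*(-24))) = √(-70 + (-4 - 288)) = √(-70 - 292) = √(-362) = I*√362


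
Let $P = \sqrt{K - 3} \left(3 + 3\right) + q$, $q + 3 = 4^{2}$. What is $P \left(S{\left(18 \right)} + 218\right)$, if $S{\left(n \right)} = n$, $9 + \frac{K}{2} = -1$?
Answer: $3068 + 1416 i \sqrt{23} \approx 3068.0 + 6790.9 i$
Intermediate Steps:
$K = -20$ ($K = -18 + 2 \left(-1\right) = -18 - 2 = -20$)
$q = 13$ ($q = -3 + 4^{2} = -3 + 16 = 13$)
$P = 13 + 6 i \sqrt{23}$ ($P = \sqrt{-20 - 3} \left(3 + 3\right) + 13 = \sqrt{-23} \cdot 6 + 13 = i \sqrt{23} \cdot 6 + 13 = 6 i \sqrt{23} + 13 = 13 + 6 i \sqrt{23} \approx 13.0 + 28.775 i$)
$P \left(S{\left(18 \right)} + 218\right) = \left(13 + 6 i \sqrt{23}\right) \left(18 + 218\right) = \left(13 + 6 i \sqrt{23}\right) 236 = 3068 + 1416 i \sqrt{23}$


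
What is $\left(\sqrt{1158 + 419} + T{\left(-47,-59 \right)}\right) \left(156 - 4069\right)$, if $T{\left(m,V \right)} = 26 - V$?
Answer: $-332605 - 3913 \sqrt{1577} \approx -4.88 \cdot 10^{5}$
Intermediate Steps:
$\left(\sqrt{1158 + 419} + T{\left(-47,-59 \right)}\right) \left(156 - 4069\right) = \left(\sqrt{1158 + 419} + \left(26 - -59\right)\right) \left(156 - 4069\right) = \left(\sqrt{1577} + \left(26 + 59\right)\right) \left(-3913\right) = \left(\sqrt{1577} + 85\right) \left(-3913\right) = \left(85 + \sqrt{1577}\right) \left(-3913\right) = -332605 - 3913 \sqrt{1577}$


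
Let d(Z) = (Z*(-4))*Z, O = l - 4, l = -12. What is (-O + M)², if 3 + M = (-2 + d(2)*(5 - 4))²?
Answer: 113569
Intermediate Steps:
O = -16 (O = -12 - 4 = -16)
d(Z) = -4*Z² (d(Z) = (-4*Z)*Z = -4*Z²)
M = 321 (M = -3 + (-2 + (-4*2²)*(5 - 4))² = -3 + (-2 - 4*4*1)² = -3 + (-2 - 16*1)² = -3 + (-2 - 16)² = -3 + (-18)² = -3 + 324 = 321)
(-O + M)² = (-1*(-16) + 321)² = (16 + 321)² = 337² = 113569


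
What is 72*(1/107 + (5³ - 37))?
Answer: 678024/107 ≈ 6336.7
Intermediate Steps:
72*(1/107 + (5³ - 37)) = 72*(1/107 + (125 - 37)) = 72*(1/107 + 88) = 72*(9417/107) = 678024/107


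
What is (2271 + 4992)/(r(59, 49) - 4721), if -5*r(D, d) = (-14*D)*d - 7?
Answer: 36315/16876 ≈ 2.1519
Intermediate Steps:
r(D, d) = 7/5 + 14*D*d/5 (r(D, d) = -((-14*D)*d - 7)/5 = -(-14*D*d - 7)/5 = -(-7 - 14*D*d)/5 = 7/5 + 14*D*d/5)
(2271 + 4992)/(r(59, 49) - 4721) = (2271 + 4992)/((7/5 + (14/5)*59*49) - 4721) = 7263/((7/5 + 40474/5) - 4721) = 7263/(40481/5 - 4721) = 7263/(16876/5) = 7263*(5/16876) = 36315/16876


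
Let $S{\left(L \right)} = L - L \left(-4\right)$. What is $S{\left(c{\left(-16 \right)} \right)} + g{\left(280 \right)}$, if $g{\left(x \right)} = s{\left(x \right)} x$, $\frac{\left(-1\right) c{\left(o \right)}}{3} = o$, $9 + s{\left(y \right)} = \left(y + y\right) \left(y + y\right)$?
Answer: $87805720$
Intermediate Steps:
$s{\left(y \right)} = -9 + 4 y^{2}$ ($s{\left(y \right)} = -9 + \left(y + y\right) \left(y + y\right) = -9 + 2 y 2 y = -9 + 4 y^{2}$)
$c{\left(o \right)} = - 3 o$
$S{\left(L \right)} = 5 L$ ($S{\left(L \right)} = L - - 4 L = L + 4 L = 5 L$)
$g{\left(x \right)} = x \left(-9 + 4 x^{2}\right)$ ($g{\left(x \right)} = \left(-9 + 4 x^{2}\right) x = x \left(-9 + 4 x^{2}\right)$)
$S{\left(c{\left(-16 \right)} \right)} + g{\left(280 \right)} = 5 \left(\left(-3\right) \left(-16\right)\right) + 280 \left(-9 + 4 \cdot 280^{2}\right) = 5 \cdot 48 + 280 \left(-9 + 4 \cdot 78400\right) = 240 + 280 \left(-9 + 313600\right) = 240 + 280 \cdot 313591 = 240 + 87805480 = 87805720$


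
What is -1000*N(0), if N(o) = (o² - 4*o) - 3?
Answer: 3000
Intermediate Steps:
N(o) = -3 + o² - 4*o
-1000*N(0) = -1000*(-3 + 0² - 4*0) = -1000*(-3 + 0 + 0) = -1000*(-3) = 3000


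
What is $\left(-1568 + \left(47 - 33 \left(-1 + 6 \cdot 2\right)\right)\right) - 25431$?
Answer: $-27315$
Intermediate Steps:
$\left(-1568 + \left(47 - 33 \left(-1 + 6 \cdot 2\right)\right)\right) - 25431 = \left(-1568 + \left(47 - 33 \left(-1 + 12\right)\right)\right) - 25431 = \left(-1568 + \left(47 - 363\right)\right) - 25431 = \left(-1568 - 316\right) - 25431 = -1884 - 25431 = -27315$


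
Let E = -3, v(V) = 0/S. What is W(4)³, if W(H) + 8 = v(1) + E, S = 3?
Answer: -1331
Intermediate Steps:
v(V) = 0 (v(V) = 0/3 = 0*(⅓) = 0)
W(H) = -11 (W(H) = -8 + (0 - 3) = -8 - 3 = -11)
W(4)³ = (-11)³ = -1331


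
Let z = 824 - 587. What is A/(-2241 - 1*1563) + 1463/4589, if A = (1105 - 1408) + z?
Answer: 978021/2909426 ≈ 0.33616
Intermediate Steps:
z = 237
A = -66 (A = (1105 - 1408) + 237 = -303 + 237 = -66)
A/(-2241 - 1*1563) + 1463/4589 = -66/(-2241 - 1*1563) + 1463/4589 = -66/(-2241 - 1563) + 1463*(1/4589) = -66/(-3804) + 1463/4589 = -66*(-1/3804) + 1463/4589 = 11/634 + 1463/4589 = 978021/2909426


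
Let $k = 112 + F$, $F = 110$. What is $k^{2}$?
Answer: $49284$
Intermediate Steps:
$k = 222$ ($k = 112 + 110 = 222$)
$k^{2} = 222^{2} = 49284$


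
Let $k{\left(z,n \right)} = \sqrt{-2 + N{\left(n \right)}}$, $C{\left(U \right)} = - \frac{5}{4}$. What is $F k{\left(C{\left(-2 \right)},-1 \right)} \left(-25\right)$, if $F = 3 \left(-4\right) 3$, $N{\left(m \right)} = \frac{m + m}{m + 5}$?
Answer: $450 i \sqrt{10} \approx 1423.0 i$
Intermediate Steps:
$C{\left(U \right)} = - \frac{5}{4}$ ($C{\left(U \right)} = \left(-5\right) \frac{1}{4} = - \frac{5}{4}$)
$N{\left(m \right)} = \frac{2 m}{5 + m}$
$F = -36$ ($F = \left(-12\right) 3 = -36$)
$k{\left(z,n \right)} = \sqrt{-2 + \frac{2 n}{5 + n}}$
$F k{\left(C{\left(-2 \right)},-1 \right)} \left(-25\right) = - 36 \sqrt{10} \sqrt{- \frac{1}{5 - 1}} \left(-25\right) = - 36 \sqrt{10} \sqrt{- \frac{1}{4}} \left(-25\right) = - 36 \sqrt{10} \frac{i}{2} \left(-25\right) = - 36 \frac{i \sqrt{10}}{2} \left(-25\right) = - 18 i \sqrt{10} \left(-25\right) = 450 i \sqrt{10}$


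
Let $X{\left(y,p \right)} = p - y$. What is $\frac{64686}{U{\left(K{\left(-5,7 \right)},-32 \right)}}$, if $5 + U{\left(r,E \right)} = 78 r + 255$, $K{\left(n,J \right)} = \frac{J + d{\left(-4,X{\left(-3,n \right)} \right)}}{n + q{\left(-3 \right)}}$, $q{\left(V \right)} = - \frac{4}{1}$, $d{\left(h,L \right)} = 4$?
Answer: $\frac{97029}{232} \approx 418.23$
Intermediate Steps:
$q{\left(V \right)} = -4$ ($q{\left(V \right)} = \left(-4\right) 1 = -4$)
$K{\left(n,J \right)} = \frac{4 + J}{-4 + n}$ ($K{\left(n,J \right)} = \frac{J + 4}{n - 4} = \frac{4 + J}{-4 + n}$)
$U{\left(r,E \right)} = 250 + 78 r$ ($U{\left(r,E \right)} = -5 + \left(78 r + 255\right) = -5 + \left(255 + 78 r\right) = 250 + 78 r$)
$\frac{64686}{U{\left(K{\left(-5,7 \right)},-32 \right)}} = \frac{64686}{250 + 78 \frac{4 + 7}{-4 - 5}} = \frac{64686}{250 + 78 \frac{1}{-9} \cdot 11} = \frac{64686}{250 + 78 \left(\left(- \frac{1}{9}\right) 11\right)} = \frac{64686}{250 + 78 \left(- \frac{11}{9}\right)} = \frac{64686}{250 - \frac{286}{3}} = \frac{64686}{\frac{464}{3}} = 64686 \cdot \frac{3}{464} = \frac{97029}{232}$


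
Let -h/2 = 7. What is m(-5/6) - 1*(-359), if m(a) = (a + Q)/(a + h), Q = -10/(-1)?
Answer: 31896/89 ≈ 358.38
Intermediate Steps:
h = -14 (h = -2*7 = -14)
Q = 10 (Q = -10*(-1) = 10)
m(a) = (10 + a)/(-14 + a) (m(a) = (a + 10)/(a - 14) = (10 + a)/(-14 + a))
m(-5/6) - 1*(-359) = (10 - 5/6)/(-14 - 5/6) - 1*(-359) = (10 - 5*⅙)/(-14 - 5*⅙) + 359 = (10 - ⅚)/(-14 - ⅚) + 359 = (55/6)/(-89/6) + 359 = -6/89*55/6 + 359 = -55/89 + 359 = 31896/89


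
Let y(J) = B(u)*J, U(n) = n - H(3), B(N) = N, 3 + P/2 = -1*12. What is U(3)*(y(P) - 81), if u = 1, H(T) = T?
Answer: 0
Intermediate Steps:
P = -30 (P = -6 + 2*(-1*12) = -6 + 2*(-12) = -6 - 24 = -30)
U(n) = -3 + n (U(n) = n - 1*3 = n - 3 = -3 + n)
y(J) = J (y(J) = 1*J = J)
U(3)*(y(P) - 81) = (-3 + 3)*(-30 - 81) = 0*(-111) = 0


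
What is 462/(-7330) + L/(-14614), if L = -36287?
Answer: 129616021/53560310 ≈ 2.4200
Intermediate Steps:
462/(-7330) + L/(-14614) = 462/(-7330) - 36287/(-14614) = 462*(-1/7330) - 36287*(-1/14614) = -231/3665 + 36287/14614 = 129616021/53560310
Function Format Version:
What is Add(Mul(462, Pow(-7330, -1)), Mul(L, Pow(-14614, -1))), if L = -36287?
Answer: Rational(129616021, 53560310) ≈ 2.4200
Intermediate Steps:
Add(Mul(462, Pow(-7330, -1)), Mul(L, Pow(-14614, -1))) = Add(Mul(462, Pow(-7330, -1)), Mul(-36287, Pow(-14614, -1))) = Add(Mul(462, Rational(-1, 7330)), Mul(-36287, Rational(-1, 14614))) = Add(Rational(-231, 3665), Rational(36287, 14614)) = Rational(129616021, 53560310)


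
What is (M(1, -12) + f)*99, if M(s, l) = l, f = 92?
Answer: 7920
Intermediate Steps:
(M(1, -12) + f)*99 = (-12 + 92)*99 = 80*99 = 7920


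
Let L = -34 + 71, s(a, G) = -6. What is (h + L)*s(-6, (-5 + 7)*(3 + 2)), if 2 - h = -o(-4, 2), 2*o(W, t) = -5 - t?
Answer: -213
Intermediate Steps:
o(W, t) = -5/2 - t/2 (o(W, t) = (-5 - t)/2 = -5/2 - t/2)
h = -3/2 (h = 2 - (-1)*(-5/2 - ½*2) = 2 - (-1)*(-5/2 - 1) = 2 - (-1)*(-7)/2 = 2 - 1*7/2 = 2 - 7/2 = -3/2 ≈ -1.5000)
L = 37
(h + L)*s(-6, (-5 + 7)*(3 + 2)) = (-3/2 + 37)*(-6) = (71/2)*(-6) = -213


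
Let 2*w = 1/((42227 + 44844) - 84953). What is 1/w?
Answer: 4236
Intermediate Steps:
w = 1/4236 (w = 1/(2*((42227 + 44844) - 84953)) = 1/(2*(87071 - 84953)) = (1/2)/2118 = (1/2)*(1/2118) = 1/4236 ≈ 0.00023607)
1/w = 1/(1/4236) = 4236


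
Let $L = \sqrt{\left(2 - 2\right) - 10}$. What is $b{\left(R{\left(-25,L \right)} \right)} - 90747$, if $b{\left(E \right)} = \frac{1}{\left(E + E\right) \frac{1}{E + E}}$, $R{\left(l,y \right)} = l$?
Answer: $-90746$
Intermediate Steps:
$L = i \sqrt{10}$ ($L = \sqrt{0 - 10} = \sqrt{-10} = i \sqrt{10} \approx 3.1623 i$)
$b{\left(E \right)} = 1$ ($b{\left(E \right)} = \frac{1}{2 E \frac{1}{2 E}} = 1^{-1} = 1$)
$b{\left(R{\left(-25,L \right)} \right)} - 90747 = 1 - 90747 = -90746$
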